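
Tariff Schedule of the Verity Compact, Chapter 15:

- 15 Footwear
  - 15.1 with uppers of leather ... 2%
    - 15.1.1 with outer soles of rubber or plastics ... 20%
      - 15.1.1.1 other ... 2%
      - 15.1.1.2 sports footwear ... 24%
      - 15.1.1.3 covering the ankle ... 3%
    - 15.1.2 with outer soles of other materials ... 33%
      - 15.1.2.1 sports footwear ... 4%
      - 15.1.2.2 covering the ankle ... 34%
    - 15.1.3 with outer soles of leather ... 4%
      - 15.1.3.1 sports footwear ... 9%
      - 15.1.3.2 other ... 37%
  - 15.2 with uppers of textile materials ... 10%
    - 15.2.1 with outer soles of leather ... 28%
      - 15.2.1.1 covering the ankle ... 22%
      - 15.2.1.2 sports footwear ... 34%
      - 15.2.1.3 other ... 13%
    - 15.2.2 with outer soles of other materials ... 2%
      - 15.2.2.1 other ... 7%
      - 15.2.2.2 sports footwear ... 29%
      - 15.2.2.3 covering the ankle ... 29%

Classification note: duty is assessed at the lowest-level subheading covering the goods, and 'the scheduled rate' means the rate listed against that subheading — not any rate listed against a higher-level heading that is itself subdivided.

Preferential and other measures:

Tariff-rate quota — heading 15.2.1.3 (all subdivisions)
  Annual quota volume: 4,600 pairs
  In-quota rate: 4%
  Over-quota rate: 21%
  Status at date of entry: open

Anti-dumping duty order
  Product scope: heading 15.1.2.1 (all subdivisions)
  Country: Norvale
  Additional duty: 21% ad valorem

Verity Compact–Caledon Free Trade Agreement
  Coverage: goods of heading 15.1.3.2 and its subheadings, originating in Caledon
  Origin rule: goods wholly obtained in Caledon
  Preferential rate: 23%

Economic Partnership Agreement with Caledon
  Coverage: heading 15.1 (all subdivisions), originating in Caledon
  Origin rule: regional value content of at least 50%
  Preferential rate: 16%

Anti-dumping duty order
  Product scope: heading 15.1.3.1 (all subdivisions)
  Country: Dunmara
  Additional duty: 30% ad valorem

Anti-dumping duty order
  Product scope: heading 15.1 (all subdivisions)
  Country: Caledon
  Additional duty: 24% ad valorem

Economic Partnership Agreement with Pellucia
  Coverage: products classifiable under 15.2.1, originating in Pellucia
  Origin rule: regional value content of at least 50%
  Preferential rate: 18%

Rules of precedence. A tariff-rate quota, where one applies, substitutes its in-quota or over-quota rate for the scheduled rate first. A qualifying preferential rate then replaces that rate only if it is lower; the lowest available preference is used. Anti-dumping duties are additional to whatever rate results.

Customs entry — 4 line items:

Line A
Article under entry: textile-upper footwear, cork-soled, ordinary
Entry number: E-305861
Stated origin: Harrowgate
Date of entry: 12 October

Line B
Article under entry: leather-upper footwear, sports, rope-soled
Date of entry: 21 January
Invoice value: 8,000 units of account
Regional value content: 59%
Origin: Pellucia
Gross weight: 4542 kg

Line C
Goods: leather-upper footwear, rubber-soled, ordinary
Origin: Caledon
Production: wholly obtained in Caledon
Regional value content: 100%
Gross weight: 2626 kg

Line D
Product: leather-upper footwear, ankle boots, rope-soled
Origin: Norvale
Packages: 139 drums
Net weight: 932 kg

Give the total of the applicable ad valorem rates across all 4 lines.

71%

Line A: textile-upper → 15.2; cork-soled → 15.2.2; ordinary → 15.2.2.1. Scheduled 7%. No special measure applies. → 7%.
Line B: leather-upper → 15.1; rope-soled → 15.1.2; sports → 15.1.2.1. Scheduled 4%. Pellucia agreement on 15.2.1: 15.1.2.1 not covered. → 4%.
Line C: leather-upper → 15.1; rubber-soled → 15.1.1; ordinary → 15.1.1.1. Scheduled 2%. Caledon agreement on 15.1.3.2: 15.1.1.1 not covered; Caledon agreement on 15.1: RVC ≥ 50% → 16% available; preference 16% not lower than 2% → no reduction; anti-dumping (Caledon, 15.1): +24%; total 2% + 24% = 26%. → 26%.
Line D: leather-upper → 15.1; rope-soled → 15.1.2; ankle boots → 15.1.2.2. Scheduled 34%. No special measure applies. → 34%.
Sum: 7% + 4% + 26% + 34% = 71%.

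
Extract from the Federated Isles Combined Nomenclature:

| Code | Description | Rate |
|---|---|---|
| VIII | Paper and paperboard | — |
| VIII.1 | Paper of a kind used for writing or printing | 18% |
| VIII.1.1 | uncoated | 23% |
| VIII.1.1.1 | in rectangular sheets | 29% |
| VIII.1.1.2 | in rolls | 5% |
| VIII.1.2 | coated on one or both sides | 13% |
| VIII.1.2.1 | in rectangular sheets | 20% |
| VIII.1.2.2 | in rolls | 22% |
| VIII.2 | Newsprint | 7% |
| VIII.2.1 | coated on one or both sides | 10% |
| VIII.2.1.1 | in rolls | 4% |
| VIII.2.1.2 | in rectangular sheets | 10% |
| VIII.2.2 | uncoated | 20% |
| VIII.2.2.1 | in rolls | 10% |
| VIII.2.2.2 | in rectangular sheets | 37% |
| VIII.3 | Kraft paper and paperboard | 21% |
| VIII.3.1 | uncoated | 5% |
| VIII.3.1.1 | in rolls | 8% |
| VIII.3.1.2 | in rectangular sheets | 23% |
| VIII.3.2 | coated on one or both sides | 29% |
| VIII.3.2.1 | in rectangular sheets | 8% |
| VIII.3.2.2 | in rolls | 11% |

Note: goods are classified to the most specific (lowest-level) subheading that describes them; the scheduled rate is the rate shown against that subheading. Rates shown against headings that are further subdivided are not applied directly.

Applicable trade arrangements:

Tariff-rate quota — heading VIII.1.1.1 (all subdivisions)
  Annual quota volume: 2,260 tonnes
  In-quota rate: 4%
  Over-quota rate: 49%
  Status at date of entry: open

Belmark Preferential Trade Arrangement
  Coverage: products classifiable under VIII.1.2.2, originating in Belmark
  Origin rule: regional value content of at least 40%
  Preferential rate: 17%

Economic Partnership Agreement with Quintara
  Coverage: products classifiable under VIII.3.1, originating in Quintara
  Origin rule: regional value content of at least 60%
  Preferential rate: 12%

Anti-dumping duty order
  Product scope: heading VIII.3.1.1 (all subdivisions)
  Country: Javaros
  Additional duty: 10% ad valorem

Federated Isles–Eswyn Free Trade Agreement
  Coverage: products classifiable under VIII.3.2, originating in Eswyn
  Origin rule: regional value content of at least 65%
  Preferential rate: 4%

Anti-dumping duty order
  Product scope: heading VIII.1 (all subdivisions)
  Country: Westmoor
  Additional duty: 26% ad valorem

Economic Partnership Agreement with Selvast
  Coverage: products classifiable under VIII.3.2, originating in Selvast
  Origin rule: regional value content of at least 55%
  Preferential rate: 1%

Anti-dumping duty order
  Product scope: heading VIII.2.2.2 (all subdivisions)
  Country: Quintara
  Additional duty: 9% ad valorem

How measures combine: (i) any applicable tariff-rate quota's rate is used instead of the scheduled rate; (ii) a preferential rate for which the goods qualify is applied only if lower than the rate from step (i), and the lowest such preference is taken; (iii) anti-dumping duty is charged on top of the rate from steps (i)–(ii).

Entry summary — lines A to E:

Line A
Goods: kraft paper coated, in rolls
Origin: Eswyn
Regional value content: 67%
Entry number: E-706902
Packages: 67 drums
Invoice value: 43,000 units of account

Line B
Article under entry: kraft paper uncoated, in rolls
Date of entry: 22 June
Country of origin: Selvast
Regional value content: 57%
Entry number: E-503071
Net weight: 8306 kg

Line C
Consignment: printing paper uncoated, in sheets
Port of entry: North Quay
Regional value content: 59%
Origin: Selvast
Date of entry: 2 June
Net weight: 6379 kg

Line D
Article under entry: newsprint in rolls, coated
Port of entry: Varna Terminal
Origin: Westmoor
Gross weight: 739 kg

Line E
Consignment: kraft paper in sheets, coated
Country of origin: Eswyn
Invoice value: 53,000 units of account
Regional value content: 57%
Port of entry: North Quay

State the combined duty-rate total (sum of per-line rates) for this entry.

28%

Line A: kraft paper → VIII.3; coated → VIII.3.2; in rolls → VIII.3.2.2. Scheduled 11%. Eswyn agreement on VIII.3.2: RVC ≥ 65% → 4% available; preferential 4%. → 4%.
Line B: kraft paper → VIII.3; uncoated → VIII.3.1; in rolls → VIII.3.1.1. Scheduled 8%. Selvast agreement on VIII.3.2: VIII.3.1.1 not covered. → 8%.
Line C: printing paper → VIII.1; uncoated → VIII.1.1; in sheets → VIII.1.1.1. Scheduled 29%. quota on VIII.1.1.1 open → in-quota 4%; Selvast agreement on VIII.3.2: VIII.1.1.1 not covered. → 4%.
Line D: newsprint → VIII.2; coated → VIII.2.1; in rolls → VIII.2.1.1. Scheduled 4%. No special measure applies. → 4%.
Line E: kraft paper → VIII.3; coated → VIII.3.2; in sheets → VIII.3.2.1. Scheduled 8%. Eswyn agreement on VIII.3.2: RVC < 65%. → 8%.
Sum: 4% + 8% + 4% + 4% + 8% = 28%.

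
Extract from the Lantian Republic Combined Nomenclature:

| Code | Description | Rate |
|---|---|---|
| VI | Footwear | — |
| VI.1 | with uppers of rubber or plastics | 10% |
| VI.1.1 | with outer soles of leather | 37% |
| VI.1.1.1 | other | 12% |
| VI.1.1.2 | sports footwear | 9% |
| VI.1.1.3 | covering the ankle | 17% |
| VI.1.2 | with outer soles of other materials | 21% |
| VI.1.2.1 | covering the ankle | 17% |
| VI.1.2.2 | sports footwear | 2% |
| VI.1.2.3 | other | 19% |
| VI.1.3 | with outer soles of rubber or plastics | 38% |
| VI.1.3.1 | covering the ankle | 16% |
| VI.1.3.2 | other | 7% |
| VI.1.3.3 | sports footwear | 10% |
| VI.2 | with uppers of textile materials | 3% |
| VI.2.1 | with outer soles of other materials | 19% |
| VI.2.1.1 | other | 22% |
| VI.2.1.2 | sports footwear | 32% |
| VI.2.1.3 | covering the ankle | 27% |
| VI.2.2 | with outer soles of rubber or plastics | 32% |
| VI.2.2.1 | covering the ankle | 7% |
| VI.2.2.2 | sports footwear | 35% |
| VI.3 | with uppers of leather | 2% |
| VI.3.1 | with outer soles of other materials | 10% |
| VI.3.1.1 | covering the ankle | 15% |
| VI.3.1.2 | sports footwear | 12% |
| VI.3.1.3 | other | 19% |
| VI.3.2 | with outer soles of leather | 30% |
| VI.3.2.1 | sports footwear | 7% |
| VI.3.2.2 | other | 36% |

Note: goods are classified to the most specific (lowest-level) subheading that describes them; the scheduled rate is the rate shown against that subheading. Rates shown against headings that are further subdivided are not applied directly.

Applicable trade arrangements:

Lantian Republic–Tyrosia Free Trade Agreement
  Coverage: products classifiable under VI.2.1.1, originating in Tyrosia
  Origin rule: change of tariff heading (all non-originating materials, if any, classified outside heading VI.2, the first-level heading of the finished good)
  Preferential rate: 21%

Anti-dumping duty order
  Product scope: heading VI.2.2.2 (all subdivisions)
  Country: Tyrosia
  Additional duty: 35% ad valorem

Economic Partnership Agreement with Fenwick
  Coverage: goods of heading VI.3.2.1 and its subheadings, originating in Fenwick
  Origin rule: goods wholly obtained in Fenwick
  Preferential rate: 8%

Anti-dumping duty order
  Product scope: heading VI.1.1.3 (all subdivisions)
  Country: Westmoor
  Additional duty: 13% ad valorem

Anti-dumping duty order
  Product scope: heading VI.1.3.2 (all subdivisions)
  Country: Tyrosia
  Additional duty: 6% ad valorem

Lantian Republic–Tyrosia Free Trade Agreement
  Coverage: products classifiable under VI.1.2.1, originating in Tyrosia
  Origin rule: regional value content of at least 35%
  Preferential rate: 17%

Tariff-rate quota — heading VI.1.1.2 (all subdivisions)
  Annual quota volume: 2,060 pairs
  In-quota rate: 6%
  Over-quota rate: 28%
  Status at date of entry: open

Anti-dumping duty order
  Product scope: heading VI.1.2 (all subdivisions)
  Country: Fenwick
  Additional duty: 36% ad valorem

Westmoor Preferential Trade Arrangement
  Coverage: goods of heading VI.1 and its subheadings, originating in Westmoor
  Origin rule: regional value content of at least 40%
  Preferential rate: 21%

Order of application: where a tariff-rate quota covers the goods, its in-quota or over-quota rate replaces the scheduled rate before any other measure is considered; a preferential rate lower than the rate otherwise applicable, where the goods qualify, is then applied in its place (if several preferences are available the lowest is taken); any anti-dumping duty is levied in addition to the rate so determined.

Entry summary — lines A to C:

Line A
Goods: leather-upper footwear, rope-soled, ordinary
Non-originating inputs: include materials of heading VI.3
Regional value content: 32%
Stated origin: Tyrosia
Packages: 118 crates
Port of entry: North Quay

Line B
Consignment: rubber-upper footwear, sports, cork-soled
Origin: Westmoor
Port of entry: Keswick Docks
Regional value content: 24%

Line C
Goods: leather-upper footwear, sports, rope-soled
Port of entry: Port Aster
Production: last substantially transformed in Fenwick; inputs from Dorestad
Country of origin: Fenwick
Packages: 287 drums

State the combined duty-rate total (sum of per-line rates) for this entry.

33%

Line A: leather-upper → VI.3; rope-soled → VI.3.1; ordinary → VI.3.1.3. Scheduled 19%. Tyrosia agreement on VI.2.1.1: VI.3.1.3 not covered; Tyrosia agreement on VI.1.2.1: VI.3.1.3 not covered. → 19%.
Line B: rubber-upper → VI.1; cork-soled → VI.1.2; sports → VI.1.2.2. Scheduled 2%. Westmoor agreement on VI.1: RVC < 40%. → 2%.
Line C: leather-upper → VI.3; rope-soled → VI.3.1; sports → VI.3.1.2. Scheduled 12%. Fenwick agreement on VI.3.2.1: VI.3.1.2 not covered. → 12%.
Sum: 19% + 2% + 12% = 33%.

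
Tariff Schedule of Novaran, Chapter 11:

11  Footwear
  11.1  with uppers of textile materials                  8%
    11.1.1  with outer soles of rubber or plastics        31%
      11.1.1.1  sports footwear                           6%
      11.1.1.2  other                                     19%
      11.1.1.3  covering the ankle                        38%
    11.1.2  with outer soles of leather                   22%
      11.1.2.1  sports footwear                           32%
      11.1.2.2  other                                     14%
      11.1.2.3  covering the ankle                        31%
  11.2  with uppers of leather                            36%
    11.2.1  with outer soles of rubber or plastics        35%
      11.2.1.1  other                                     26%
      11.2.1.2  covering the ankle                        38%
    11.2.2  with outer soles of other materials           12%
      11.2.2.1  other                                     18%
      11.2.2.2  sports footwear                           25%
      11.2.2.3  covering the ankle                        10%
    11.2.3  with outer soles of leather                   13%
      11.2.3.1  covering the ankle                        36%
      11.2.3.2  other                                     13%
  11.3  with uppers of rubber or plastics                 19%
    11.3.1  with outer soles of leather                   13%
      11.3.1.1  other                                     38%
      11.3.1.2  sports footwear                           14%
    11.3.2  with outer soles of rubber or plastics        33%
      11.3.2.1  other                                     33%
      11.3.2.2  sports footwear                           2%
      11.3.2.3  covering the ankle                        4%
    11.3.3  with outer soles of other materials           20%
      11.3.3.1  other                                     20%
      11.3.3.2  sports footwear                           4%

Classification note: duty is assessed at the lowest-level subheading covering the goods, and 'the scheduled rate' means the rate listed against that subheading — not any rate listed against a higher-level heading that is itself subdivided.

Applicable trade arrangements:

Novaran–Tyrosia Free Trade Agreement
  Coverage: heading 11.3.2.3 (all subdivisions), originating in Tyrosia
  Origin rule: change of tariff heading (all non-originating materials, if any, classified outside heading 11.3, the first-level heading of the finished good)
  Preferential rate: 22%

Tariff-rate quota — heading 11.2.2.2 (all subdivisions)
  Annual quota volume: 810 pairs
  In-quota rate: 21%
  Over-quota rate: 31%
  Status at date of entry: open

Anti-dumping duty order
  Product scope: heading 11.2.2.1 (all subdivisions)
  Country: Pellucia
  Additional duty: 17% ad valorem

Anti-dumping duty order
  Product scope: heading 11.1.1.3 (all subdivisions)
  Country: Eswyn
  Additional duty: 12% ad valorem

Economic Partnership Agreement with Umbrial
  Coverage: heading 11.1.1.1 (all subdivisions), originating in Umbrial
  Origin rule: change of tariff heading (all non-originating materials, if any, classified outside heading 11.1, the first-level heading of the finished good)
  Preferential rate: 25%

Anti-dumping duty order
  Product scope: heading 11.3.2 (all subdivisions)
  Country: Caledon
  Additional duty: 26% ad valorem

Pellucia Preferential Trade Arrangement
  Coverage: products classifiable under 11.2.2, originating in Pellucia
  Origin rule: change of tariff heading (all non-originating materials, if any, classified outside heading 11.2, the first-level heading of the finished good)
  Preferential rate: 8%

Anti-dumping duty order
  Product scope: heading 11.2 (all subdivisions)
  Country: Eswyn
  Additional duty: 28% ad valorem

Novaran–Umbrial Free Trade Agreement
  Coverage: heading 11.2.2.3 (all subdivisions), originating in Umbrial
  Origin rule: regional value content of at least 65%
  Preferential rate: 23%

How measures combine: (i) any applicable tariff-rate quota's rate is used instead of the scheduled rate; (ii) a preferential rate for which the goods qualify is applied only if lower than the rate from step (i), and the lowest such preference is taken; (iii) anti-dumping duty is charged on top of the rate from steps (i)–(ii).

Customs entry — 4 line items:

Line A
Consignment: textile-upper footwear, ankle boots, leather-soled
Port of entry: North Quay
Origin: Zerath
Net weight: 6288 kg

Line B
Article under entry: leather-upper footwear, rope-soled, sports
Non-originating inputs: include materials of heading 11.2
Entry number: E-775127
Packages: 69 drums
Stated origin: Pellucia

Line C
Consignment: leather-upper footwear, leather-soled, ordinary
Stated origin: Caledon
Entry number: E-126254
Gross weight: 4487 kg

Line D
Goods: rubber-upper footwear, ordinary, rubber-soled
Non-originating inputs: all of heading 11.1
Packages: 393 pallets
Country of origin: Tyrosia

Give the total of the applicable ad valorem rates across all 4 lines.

Line A: textile-upper → 11.1; leather-soled → 11.1.2; ankle boots → 11.1.2.3. Scheduled 31%. No special measure applies. → 31%.
Line B: leather-upper → 11.2; rope-soled → 11.2.2; sports → 11.2.2.2. Scheduled 25%. quota on 11.2.2.2 open → in-quota 21%; Pellucia agreement on 11.2.2: CTH not met. → 21%.
Line C: leather-upper → 11.2; leather-soled → 11.2.3; ordinary → 11.2.3.2. Scheduled 13%. No special measure applies. → 13%.
Line D: rubber-upper → 11.3; rubber-soled → 11.3.2; ordinary → 11.3.2.1. Scheduled 33%. Tyrosia agreement on 11.3.2.3: 11.3.2.1 not covered. → 33%.
Sum: 31% + 21% + 13% + 33% = 98%.

98%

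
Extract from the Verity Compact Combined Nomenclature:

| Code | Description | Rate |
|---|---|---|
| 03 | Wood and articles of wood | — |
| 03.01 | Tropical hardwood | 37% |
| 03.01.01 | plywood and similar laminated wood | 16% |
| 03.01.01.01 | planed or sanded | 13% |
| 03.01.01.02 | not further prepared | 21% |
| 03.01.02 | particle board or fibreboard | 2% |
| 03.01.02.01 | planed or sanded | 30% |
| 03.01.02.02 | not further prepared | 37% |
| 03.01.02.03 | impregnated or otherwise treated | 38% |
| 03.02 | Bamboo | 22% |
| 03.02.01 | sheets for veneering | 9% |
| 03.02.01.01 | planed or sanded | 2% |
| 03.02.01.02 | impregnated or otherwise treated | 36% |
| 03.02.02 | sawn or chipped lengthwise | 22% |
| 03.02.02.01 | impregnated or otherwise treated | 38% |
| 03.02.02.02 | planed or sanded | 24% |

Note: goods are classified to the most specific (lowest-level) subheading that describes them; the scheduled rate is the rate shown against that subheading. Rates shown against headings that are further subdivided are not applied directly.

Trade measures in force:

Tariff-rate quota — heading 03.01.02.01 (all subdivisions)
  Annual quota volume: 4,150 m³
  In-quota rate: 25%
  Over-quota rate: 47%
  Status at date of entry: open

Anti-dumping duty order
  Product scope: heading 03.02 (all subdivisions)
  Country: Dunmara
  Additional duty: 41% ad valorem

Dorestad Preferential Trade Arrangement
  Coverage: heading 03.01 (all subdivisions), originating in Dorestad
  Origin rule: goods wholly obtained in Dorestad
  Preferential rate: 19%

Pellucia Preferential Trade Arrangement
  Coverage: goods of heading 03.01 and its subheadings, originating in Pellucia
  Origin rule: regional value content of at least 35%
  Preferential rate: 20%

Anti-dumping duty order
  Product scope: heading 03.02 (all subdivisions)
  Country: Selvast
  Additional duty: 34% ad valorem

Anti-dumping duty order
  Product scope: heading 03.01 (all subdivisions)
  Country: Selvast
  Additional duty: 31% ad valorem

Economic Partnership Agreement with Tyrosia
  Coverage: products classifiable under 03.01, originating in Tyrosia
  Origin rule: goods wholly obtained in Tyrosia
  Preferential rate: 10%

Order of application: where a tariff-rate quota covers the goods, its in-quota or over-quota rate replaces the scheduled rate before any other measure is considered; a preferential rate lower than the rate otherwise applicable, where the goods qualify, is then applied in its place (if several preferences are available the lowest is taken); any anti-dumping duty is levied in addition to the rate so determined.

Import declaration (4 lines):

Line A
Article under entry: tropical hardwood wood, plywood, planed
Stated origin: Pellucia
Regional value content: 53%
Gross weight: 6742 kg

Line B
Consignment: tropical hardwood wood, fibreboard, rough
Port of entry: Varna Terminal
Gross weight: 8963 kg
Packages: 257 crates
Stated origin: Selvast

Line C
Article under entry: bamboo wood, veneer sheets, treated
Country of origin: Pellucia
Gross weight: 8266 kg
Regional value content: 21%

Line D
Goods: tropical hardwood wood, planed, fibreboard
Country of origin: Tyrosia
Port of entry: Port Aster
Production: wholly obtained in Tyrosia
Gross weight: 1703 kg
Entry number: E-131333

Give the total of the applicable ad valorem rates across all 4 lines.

Line A: tropical hardwood → 03.01; plywood → 03.01.01; planed → 03.01.01.01. Scheduled 13%. Pellucia agreement on 03.01: RVC ≥ 35% → 20% available; preference 20% not lower than 13% → no reduction. → 13%.
Line B: tropical hardwood → 03.01; fibreboard → 03.01.02; rough → 03.01.02.02. Scheduled 37%. anti-dumping (Selvast, 03.01): +31%; total 37% + 31% = 68%. → 68%.
Line C: bamboo → 03.02; veneer sheets → 03.02.01; treated → 03.02.01.02. Scheduled 36%. Pellucia agreement on 03.01: 03.02.01.02 not covered. → 36%.
Line D: tropical hardwood → 03.01; fibreboard → 03.01.02; planed → 03.01.02.01. Scheduled 30%. quota on 03.01.02.01 open → in-quota 25%; Tyrosia agreement on 03.01: wholly obtained → 10% available; preferential 10%. → 10%.
Sum: 13% + 68% + 36% + 10% = 127%.

127%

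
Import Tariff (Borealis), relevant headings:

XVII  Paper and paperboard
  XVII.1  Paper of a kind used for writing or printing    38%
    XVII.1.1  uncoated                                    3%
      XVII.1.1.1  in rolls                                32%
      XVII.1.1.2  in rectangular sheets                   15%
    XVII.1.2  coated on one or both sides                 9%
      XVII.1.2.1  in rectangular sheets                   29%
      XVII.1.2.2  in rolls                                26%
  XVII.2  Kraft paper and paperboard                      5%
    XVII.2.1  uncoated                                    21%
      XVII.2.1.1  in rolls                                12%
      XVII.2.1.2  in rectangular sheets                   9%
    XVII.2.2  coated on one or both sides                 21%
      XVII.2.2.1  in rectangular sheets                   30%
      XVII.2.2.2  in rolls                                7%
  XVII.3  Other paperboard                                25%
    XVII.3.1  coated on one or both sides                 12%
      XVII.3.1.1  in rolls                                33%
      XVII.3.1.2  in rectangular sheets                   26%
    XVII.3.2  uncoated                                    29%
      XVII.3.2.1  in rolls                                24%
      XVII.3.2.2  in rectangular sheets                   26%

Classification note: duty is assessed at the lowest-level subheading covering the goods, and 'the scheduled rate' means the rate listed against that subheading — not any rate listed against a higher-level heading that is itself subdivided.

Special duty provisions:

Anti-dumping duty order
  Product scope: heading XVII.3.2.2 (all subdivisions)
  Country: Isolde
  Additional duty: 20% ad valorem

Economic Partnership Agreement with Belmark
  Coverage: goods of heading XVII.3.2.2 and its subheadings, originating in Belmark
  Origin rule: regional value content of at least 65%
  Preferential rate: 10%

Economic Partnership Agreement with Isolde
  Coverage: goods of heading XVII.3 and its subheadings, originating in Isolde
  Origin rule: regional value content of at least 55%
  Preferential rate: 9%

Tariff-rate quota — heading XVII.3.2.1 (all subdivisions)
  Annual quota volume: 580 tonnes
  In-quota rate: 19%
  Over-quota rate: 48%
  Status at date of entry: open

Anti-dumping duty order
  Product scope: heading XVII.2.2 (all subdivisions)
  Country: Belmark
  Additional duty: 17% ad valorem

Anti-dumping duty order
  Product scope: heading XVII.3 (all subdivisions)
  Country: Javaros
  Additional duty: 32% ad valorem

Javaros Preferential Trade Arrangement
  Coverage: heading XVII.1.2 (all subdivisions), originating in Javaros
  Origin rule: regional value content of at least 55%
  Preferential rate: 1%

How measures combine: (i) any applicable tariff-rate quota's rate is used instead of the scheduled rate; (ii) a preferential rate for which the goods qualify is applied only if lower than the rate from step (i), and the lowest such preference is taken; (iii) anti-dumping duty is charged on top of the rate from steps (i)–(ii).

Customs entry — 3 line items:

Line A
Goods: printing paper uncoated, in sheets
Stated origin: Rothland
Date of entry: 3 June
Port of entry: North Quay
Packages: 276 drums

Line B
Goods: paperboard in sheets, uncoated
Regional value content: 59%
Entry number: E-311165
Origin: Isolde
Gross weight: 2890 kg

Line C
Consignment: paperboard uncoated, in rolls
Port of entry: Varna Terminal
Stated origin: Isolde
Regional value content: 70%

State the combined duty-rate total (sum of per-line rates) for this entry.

53%

Line A: printing paper → XVII.1; uncoated → XVII.1.1; in sheets → XVII.1.1.2. Scheduled 15%. No special measure applies. → 15%.
Line B: paperboard → XVII.3; uncoated → XVII.3.2; in sheets → XVII.3.2.2. Scheduled 26%. Isolde agreement on XVII.3: RVC ≥ 55% → 9% available; preferential 9%; anti-dumping (Isolde, XVII.3.2.2): +20%; total 9% + 20% = 29%. → 29%.
Line C: paperboard → XVII.3; uncoated → XVII.3.2; in rolls → XVII.3.2.1. Scheduled 24%. quota on XVII.3.2.1 open → in-quota 19%; Isolde agreement on XVII.3: RVC ≥ 55% → 9% available; preferential 9%. → 9%.
Sum: 15% + 29% + 9% = 53%.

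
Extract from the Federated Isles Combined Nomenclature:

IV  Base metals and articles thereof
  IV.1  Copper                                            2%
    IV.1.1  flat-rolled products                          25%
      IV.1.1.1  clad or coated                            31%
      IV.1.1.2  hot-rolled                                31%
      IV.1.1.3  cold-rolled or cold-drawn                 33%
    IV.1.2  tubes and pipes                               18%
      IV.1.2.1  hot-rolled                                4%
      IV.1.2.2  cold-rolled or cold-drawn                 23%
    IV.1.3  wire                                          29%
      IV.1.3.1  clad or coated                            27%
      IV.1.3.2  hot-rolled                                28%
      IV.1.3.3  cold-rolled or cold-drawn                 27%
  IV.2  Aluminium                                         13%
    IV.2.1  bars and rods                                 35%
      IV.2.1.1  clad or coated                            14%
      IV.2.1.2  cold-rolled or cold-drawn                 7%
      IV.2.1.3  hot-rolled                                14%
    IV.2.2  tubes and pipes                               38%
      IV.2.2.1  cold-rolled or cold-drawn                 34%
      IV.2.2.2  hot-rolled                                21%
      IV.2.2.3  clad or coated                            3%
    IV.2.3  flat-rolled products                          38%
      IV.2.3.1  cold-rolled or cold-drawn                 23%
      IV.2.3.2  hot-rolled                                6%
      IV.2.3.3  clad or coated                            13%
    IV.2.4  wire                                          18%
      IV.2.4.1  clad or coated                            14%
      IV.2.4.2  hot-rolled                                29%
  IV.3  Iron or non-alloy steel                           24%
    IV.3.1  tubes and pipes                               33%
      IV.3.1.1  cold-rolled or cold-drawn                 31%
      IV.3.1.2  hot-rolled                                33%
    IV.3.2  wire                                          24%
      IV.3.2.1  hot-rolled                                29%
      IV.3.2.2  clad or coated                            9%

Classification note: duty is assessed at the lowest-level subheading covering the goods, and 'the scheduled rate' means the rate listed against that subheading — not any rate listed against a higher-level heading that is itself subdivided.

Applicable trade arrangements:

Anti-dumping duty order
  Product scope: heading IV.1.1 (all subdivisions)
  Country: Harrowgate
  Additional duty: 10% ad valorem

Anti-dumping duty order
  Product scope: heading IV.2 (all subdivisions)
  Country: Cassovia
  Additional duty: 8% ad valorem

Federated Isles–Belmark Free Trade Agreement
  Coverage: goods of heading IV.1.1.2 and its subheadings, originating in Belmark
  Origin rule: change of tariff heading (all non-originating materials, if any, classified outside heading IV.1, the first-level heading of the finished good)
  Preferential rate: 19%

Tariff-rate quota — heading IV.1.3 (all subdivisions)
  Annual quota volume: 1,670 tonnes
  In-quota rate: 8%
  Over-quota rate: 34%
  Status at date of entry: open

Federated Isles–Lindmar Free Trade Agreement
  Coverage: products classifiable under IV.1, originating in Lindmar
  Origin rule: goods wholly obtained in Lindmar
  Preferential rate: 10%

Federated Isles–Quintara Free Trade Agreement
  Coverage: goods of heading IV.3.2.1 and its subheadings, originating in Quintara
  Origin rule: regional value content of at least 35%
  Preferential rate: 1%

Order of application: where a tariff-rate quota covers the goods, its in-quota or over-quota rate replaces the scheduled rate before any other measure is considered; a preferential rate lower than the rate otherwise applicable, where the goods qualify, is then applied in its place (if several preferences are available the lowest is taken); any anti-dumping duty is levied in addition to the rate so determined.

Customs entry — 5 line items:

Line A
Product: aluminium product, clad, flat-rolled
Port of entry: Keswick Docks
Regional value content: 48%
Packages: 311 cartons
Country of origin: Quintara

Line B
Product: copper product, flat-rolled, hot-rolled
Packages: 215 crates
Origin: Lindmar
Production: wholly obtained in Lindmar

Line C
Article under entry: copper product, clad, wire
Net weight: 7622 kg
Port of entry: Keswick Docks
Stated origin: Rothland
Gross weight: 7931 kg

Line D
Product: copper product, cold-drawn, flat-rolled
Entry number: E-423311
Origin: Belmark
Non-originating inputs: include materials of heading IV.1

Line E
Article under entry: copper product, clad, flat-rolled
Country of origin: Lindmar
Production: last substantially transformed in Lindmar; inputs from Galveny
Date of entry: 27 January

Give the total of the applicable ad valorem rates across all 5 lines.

95%

Line A: aluminium → IV.2; flat-rolled → IV.2.3; clad → IV.2.3.3. Scheduled 13%. Quintara agreement on IV.3.2.1: IV.2.3.3 not covered. → 13%.
Line B: copper → IV.1; flat-rolled → IV.1.1; hot-rolled → IV.1.1.2. Scheduled 31%. Lindmar agreement on IV.1: wholly obtained → 10% available; preferential 10%. → 10%.
Line C: copper → IV.1; wire → IV.1.3; clad → IV.1.3.1. Scheduled 27%. quota on IV.1.3 open → in-quota 8%. → 8%.
Line D: copper → IV.1; flat-rolled → IV.1.1; cold-drawn → IV.1.1.3. Scheduled 33%. Belmark agreement on IV.1.1.2: IV.1.1.3 not covered. → 33%.
Line E: copper → IV.1; flat-rolled → IV.1.1; clad → IV.1.1.1. Scheduled 31%. Lindmar agreement on IV.1: not wholly obtained. → 31%.
Sum: 13% + 10% + 8% + 33% + 31% = 95%.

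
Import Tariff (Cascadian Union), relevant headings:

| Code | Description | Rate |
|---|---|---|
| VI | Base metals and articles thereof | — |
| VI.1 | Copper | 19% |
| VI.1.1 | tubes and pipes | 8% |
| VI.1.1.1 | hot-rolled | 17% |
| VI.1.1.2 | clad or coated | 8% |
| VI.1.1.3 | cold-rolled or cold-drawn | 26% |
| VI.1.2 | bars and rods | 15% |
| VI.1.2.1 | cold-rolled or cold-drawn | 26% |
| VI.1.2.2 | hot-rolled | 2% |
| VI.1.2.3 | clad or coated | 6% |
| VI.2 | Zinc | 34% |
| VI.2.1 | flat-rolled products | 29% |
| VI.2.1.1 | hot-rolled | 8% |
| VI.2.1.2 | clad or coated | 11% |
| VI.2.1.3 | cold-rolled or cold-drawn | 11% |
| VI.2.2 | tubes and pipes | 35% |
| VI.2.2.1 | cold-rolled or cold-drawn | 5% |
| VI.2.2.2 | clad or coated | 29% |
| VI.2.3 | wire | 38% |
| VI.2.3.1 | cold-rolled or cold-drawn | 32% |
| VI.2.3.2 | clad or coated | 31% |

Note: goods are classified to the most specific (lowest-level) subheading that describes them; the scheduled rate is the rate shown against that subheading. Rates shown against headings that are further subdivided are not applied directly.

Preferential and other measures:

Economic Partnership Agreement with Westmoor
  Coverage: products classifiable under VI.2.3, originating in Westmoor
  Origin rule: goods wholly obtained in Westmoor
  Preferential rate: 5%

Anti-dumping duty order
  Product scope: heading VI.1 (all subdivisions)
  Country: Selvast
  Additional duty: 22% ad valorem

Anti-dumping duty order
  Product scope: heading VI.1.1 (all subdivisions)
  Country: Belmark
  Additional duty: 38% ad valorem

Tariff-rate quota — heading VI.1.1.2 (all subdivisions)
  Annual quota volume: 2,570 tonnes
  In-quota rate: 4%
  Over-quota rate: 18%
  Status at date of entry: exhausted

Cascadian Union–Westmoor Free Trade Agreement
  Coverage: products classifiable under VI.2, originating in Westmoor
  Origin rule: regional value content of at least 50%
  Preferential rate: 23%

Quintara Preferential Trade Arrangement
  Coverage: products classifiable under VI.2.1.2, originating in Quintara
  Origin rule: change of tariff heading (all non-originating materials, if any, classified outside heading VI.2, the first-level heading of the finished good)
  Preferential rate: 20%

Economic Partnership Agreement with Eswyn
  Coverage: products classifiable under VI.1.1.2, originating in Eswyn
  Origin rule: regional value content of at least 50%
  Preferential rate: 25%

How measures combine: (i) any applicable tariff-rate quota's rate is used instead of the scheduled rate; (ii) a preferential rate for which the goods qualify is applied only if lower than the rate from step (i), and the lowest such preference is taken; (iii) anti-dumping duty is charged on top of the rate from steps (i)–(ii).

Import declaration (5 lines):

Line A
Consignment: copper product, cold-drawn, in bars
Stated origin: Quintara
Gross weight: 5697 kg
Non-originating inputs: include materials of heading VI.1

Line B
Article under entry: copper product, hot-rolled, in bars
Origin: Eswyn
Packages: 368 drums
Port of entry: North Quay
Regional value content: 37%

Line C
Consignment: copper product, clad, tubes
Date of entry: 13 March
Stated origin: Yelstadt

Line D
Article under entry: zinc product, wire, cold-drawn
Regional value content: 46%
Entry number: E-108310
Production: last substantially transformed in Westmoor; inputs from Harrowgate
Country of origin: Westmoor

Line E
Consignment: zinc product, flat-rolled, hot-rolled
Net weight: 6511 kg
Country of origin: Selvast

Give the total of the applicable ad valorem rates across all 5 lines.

86%

Line A: copper → VI.1; in bars → VI.1.2; cold-drawn → VI.1.2.1. Scheduled 26%. Quintara agreement on VI.2.1.2: VI.1.2.1 not covered. → 26%.
Line B: copper → VI.1; in bars → VI.1.2; hot-rolled → VI.1.2.2. Scheduled 2%. Eswyn agreement on VI.1.1.2: VI.1.2.2 not covered. → 2%.
Line C: copper → VI.1; tubes → VI.1.1; clad → VI.1.1.2. Scheduled 8%. quota on VI.1.1.2 exhausted → over-quota 18%. → 18%.
Line D: zinc → VI.2; wire → VI.2.3; cold-drawn → VI.2.3.1. Scheduled 32%. Westmoor agreement on VI.2.3: not wholly obtained; Westmoor agreement on VI.2: RVC < 50%. → 32%.
Line E: zinc → VI.2; flat-rolled → VI.2.1; hot-rolled → VI.2.1.1. Scheduled 8%. No special measure applies. → 8%.
Sum: 26% + 2% + 18% + 32% + 8% = 86%.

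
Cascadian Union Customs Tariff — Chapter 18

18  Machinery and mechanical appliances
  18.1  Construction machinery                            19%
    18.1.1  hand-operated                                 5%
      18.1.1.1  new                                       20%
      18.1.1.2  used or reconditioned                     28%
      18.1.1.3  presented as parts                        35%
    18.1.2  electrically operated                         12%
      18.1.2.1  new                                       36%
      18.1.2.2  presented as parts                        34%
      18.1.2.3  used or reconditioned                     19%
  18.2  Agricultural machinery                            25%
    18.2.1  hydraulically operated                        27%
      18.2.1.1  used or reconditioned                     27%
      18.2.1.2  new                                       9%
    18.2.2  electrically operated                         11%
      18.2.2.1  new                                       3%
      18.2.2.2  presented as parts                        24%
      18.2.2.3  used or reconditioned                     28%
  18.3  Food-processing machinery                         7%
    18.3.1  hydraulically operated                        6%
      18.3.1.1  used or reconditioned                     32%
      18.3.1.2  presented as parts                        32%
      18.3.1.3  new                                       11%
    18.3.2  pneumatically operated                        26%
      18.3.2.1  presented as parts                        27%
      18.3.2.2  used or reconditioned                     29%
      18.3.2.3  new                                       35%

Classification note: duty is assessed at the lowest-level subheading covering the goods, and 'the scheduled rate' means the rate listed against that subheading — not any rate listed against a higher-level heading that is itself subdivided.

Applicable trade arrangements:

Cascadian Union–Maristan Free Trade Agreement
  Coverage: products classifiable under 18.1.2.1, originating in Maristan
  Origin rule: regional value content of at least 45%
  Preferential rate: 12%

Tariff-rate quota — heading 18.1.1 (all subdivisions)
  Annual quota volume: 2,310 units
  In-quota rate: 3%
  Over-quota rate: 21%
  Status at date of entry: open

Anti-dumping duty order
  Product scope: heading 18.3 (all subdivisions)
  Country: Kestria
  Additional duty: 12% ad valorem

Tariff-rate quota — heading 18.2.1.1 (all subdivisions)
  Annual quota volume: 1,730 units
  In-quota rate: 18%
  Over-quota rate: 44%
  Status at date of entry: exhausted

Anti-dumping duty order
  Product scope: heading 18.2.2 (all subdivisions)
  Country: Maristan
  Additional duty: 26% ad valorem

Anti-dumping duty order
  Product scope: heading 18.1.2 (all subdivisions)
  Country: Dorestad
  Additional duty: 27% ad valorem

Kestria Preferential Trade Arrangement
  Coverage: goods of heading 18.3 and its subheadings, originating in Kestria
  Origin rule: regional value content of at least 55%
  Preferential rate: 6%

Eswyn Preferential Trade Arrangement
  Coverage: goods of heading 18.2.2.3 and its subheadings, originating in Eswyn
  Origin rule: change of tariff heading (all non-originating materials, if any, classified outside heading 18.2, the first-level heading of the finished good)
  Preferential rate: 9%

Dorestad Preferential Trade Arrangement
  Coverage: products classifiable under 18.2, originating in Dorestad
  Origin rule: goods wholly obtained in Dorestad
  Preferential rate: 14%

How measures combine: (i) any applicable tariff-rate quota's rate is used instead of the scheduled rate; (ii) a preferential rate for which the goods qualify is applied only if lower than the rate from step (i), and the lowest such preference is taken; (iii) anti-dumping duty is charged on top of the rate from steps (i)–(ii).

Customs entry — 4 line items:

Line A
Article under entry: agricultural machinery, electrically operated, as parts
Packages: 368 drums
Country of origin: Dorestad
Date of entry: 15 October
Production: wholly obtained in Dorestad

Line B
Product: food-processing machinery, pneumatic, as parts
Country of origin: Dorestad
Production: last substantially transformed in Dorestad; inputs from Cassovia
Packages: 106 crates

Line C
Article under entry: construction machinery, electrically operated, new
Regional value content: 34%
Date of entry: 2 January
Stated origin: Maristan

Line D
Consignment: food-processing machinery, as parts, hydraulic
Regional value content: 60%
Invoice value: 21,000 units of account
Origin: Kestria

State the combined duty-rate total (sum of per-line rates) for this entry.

95%

Line A: agricultural → 18.2; electrically operated → 18.2.2; as parts → 18.2.2.2. Scheduled 24%. Dorestad agreement on 18.2: wholly obtained → 14% available; preferential 14%. → 14%.
Line B: food-processing → 18.3; pneumatic → 18.3.2; as parts → 18.3.2.1. Scheduled 27%. Dorestad agreement on 18.2: 18.3.2.1 not covered. → 27%.
Line C: construction → 18.1; electrically operated → 18.1.2; new → 18.1.2.1. Scheduled 36%. Maristan agreement on 18.1.2.1: RVC < 45%. → 36%.
Line D: food-processing → 18.3; hydraulic → 18.3.1; as parts → 18.3.1.2. Scheduled 32%. Kestria agreement on 18.3: RVC ≥ 55% → 6% available; preferential 6%; anti-dumping (Kestria, 18.3): +12%; total 6% + 12% = 18%. → 18%.
Sum: 14% + 27% + 36% + 18% = 95%.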